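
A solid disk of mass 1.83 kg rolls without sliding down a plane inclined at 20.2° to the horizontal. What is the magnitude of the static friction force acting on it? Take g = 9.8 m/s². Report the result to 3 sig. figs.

f ≈ 2.06 N

Here I = (1/2)MR², so the shape factor k = I/(MR²) = 0.5.
Newton's second law down the slope: Mg sinθ − f = Ma. The torque equation fR = Iα (with α = a/R) gives f = kMa.
Combining, a = g sinθ/(1+k) and f = kMa = kMg sinθ/(1+k).
f = 0.5 × 1.83 × 9.8 × sin20.2° / 1.5 ≈ 2.06 N.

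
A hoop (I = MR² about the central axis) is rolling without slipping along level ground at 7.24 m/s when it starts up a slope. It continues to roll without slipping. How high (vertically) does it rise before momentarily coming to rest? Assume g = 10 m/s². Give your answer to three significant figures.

Here I = MR², so the shape factor k = I/(MR²) = 1.
The rolling condition ω = v/R makes the rotational term ½I(v/R)² = ½kMv², so KE_total = ½(1+k)Mv² = Mv².
At the top the kinetic energy is zero, so Mv₀² = Mgh.
Thus h = (1+k)v₀²/(2g) = 2 × 7.24² / (2 × 10) ≈ 5.24 m.

h ≈ 5.24 m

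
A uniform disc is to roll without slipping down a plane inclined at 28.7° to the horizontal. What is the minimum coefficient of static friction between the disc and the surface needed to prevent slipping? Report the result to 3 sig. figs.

With I = (1/2)MR², the ratio k = I/(MR²) is 0.5.
Newton's second law down the slope: Mg sinθ − f = Ma. The torque equation fR = Iα (with α = a/R) gives f = kMa.
These give a = g sinθ/(1+k) and the required friction f = kMg sinθ/(1+k).
The normal force is N = Mg cosθ, so μ_min = f/N = k tanθ/(1+k).
μ_min = 0.5 × tan28.7° / 1.5 ≈ 0.182.

μ_min ≈ 0.182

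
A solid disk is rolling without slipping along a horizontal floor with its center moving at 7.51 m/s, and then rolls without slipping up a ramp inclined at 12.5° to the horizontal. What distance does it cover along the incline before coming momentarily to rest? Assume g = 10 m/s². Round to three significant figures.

For this body I = (1/2)MR², i.e. k = I/(MR²) = 0.5.
Pure rolling means v = ωR; then KE = ½Mv² + ½I(v/R)² = ½(1+k)Mv² = (3/4)Mv².
Setting this equal to Mgh gives the vertical rise h = (1+k)v₀²/(2g) = 1.5×7.51²/(2×10) = 4.23 m.
Along the incline, d = h/sinθ = 4.23/sin12.5° ≈ 19.5 m.

d ≈ 19.5 m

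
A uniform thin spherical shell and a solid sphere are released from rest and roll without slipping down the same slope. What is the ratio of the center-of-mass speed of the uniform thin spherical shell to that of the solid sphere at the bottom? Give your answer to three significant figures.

v_ratio ≈ 0.917

Each satisfies Mgh = ½(1+k)Mv² with k = I/(MR²), so v ∝ 1/√(1+k).
For the uniform thin spherical shell k = 2/3; for the solid sphere k = 0.4.
v₁/v₂ = √((1+k₂)/(1+k₁)) = √(1.4/1.667) ≈ 0.917.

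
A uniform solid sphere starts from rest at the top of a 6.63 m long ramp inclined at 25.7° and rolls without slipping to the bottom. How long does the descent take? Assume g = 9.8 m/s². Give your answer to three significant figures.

Here I = (2/5)MR², so the shape factor k = I/(MR²) = 0.4.
Translational: Mg sinθ − f = Ma. Rotational about the CM: fR = Iα = kMRa, so f = kMa.
Hence a = g sinθ/(1+k) = 9.8×sin25.7°/1.4 = 3.036 m/s².
Starting from rest, L = ½at², so t = √(2L/a) = √(2×6.63/3.036) ≈ 2.09 s.

t ≈ 2.09 s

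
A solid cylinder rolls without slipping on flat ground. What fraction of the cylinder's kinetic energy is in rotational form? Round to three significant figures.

fraction ≈ 0.333

With I = (1/2)MR², the ratio k = I/(MR²) is 0.5.
Since ω = v/R, the translational part is ½Mv² and the rotational part is ½I(v/R)² = ½kMv²; the total is ½(1+k)Mv².
The rotational fraction is therefore k/(1+k) = 0.5/1.5 ≈ 0.333.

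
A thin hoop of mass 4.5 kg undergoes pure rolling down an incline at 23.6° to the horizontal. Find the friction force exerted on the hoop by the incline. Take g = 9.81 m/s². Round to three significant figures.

With I = MR², the ratio k = I/(MR²) is 1.
Translational: Mg sinθ − f = Ma. Rotational about the CM: fR = Iα = kMRa, so f = kMa.
Combining, a = g sinθ/(1+k) and f = kMa = kMg sinθ/(1+k).
f = 1 × 4.5 × 9.81 × sin23.6° / 2 ≈ 8.84 N.

f ≈ 8.84 N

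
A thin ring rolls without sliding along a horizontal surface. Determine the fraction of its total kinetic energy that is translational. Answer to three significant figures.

The moment of inertia is MR², giving k ≡ I/(MR²) = 1.
Since ω = v/R, the translational part is ½Mv² and the rotational part is ½I(v/R)² = ½kMv²; the total is ½(1+k)Mv².
The translational fraction is therefore 1/(1+k) = 1/2 ≈ 0.500.

fraction ≈ 0.500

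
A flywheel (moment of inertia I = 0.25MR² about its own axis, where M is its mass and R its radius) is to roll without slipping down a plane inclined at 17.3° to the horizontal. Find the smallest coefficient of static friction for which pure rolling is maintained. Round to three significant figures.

μ_min ≈ 0.0623

With I = 0.25MR², the ratio k = I/(MR²) is 0.25.
Newton's second law down the slope: Mg sinθ − f = Ma. The torque equation fR = Iα (with α = a/R) gives f = kMa.
These give a = g sinθ/(1+k) and the required friction f = kMg sinθ/(1+k).
The normal force is N = Mg cosθ, so μ_min = f/N = k tanθ/(1+k).
μ_min = 0.25 × tan17.3° / 1.25 ≈ 0.0623.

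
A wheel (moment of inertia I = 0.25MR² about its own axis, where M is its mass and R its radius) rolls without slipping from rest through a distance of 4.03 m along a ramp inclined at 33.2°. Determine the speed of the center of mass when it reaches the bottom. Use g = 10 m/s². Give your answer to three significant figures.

v ≈ 5.94 m/s

For this body I = 0.25MR², i.e. k = I/(MR²) = 0.25.
Pure rolling means v = ωR; then KE = ½Mv² + ½I(v/R)² = ½(1+k)Mv² = (5/8)Mv².
The vertical drop is h = L sinθ = 4.03 × sin33.2° = 2.207 m.
Setting Mgh = (5/8)Mv² gives v = √(2gh/(1+k)) = √(2·10·2.207/1.25) ≈ 5.94 m/s.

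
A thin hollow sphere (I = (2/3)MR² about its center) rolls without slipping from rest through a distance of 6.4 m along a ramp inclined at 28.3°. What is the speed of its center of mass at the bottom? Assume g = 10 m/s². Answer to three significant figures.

Here I = (2/3)MR², so the shape factor k = I/(MR²) = 2/3.
Since it rolls without slipping, ω = v/R and KE = ½Mv² + ½Iω² = ½(1+k)Mv² = (5/6)Mv².
The vertical drop is h = L sinθ = 6.4 × sin28.3° = 3.034 m.
Energy conservation: Mgh = (5/6)Mv², so v = √(2gh/(1+k)) = √(2 × 10 × 3.034 / 1.667) ≈ 6.03 m/s.

v ≈ 6.03 m/s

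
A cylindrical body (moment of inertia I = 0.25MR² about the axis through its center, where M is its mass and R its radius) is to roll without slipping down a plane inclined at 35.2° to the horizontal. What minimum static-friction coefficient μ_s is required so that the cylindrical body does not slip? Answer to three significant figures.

μ_min ≈ 0.141

The moment of inertia is 0.25MR², giving k ≡ I/(MR²) = 0.25.
Along the incline Mg sinθ − f = Ma, and torque about the center fR = Iα = kMR²(a/R) gives f = kMa.
These give a = g sinθ/(1+k) and the required friction f = kMg sinθ/(1+k).
The normal force is N = Mg cosθ, so μ_min = f/N = k tanθ/(1+k).
μ_min = 0.25 × tan35.2° / 1.25 ≈ 0.141.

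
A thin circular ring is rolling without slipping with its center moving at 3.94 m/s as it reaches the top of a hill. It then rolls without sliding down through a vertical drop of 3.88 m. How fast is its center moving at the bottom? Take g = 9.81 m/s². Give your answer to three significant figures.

v ≈ 7.32 m/s

With I = MR², the ratio k = I/(MR²) is 1.
Since it rolls without slipping, ω = v/R and KE = ½Mv² + ½Iω² = ½(1+k)Mv² = Mv².
Conserving energy between top and bottom: Mv² = Mv₀² + Mgh, hence v² = v₀² + 2gh/(1+k).
v = √(3.94² + 2×9.81×3.88/2) = √53.59 ≈ 7.32 m/s.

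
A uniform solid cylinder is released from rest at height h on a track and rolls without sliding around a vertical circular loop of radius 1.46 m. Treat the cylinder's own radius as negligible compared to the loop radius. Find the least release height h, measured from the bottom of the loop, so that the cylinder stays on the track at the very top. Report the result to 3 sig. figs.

h_min ≈ 4.02 m

With I = (1/2)MR², the ratio k = I/(MR²) is 0.5.
At the top of the loop, the minimum-contact condition is Mg = Mv_top²/r, so v_top² = gr.
With ω = v/R, the kinetic energy at speed v is ½(1+k)Mv² = (3/4)Mv².
Energy conservation from release (height h) to the top (height 2r): Mgh = Mg(2r) + (3/4)M·gr.
Thus h_min = 2r + (1+k)r/2 = r(2 + 1.5/2) = 1.46 × 2.75 ≈ 4.02 m.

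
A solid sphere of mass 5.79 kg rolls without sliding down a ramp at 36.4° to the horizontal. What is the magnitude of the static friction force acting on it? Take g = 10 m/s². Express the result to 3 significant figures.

f ≈ 9.82 N

Here I = (2/5)MR², so the shape factor k = I/(MR²) = 0.4.
Along the incline Mg sinθ − f = Ma, and torque about the center fR = Iα = kMR²(a/R) gives f = kMa.
Combining, a = g sinθ/(1+k) and f = kMa = kMg sinθ/(1+k).
f = 0.4 × 5.79 × 10 × sin36.4° / 1.4 ≈ 9.82 N.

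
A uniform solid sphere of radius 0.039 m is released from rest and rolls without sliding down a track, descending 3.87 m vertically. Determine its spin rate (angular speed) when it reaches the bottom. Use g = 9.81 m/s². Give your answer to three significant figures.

ω ≈ 189 rad/s

Here I = (2/5)MR², so the shape factor k = I/(MR²) = 0.4.
Pure rolling means v = ωR; then KE = ½Mv² + ½I(v/R)² = ½(1+k)Mv² = (7/10)Mv².
Energy conservation Mgh = ½(1+k)Mv² gives v = √(2gh/(1+k)) = √(2 × 9.81 × 3.87 / 1.4) = 7.364 m/s.
The angular speed follows from ω = v/R = 7.364/0.039 ≈ 189 rad/s.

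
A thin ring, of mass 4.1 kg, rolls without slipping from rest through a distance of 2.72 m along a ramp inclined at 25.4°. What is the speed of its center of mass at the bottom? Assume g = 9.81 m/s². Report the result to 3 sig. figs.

v ≈ 3.38 m/s

Here I = MR², so the shape factor k = I/(MR²) = 1.
Rolling without slipping gives ω = v/R, so the total kinetic energy is ½Mv² + ½Iω² = ½(1+k)Mv² = Mv².
The vertical drop is h = L sinθ = 2.72 × sin25.4° = 1.167 m.
Setting Mgh = Mv² gives v = √(2gh/(1+k)) = √(2·9.81·1.167/2) ≈ 3.38 m/s.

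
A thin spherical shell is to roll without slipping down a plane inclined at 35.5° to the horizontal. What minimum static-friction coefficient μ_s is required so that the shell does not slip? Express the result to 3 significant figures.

μ_min ≈ 0.285

With I = (2/3)MR², the ratio k = I/(MR²) is 2/3.
Newton's second law down the slope: Mg sinθ − f = Ma. The torque equation fR = Iα (with α = a/R) gives f = kMa.
These give a = g sinθ/(1+k) and the required friction f = kMg sinθ/(1+k).
With N = Mg cosθ, the no-slip condition f ≤ μN gives μ_min = f/N = k tanθ/(1+k).
μ_min = (2/3) × tan35.5° / 1.667 ≈ 0.285.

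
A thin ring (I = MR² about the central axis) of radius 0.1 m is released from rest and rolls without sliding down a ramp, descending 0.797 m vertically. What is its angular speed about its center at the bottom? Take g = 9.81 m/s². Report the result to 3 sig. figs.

Here I = MR², so the shape factor k = I/(MR²) = 1.
Since it rolls without slipping, ω = v/R and KE = ½Mv² + ½Iω² = ½(1+k)Mv² = Mv².
Energy conservation Mgh = ½(1+k)Mv² gives v = √(2gh/(1+k)) = √(2 × 9.81 × 0.797 / 2) = 2.796 m/s.
Then ω = v/R = 2.796 / 0.1 ≈ 28.0 rad/s.

ω ≈ 28.0 rad/s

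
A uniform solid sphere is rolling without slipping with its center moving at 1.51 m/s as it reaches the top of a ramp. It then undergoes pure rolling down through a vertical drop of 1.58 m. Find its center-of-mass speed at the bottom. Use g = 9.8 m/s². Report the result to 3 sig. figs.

v ≈ 4.94 m/s

With I = (2/5)MR², the ratio k = I/(MR²) is 0.4.
Rolling without slipping gives ω = v/R, so the total kinetic energy is ½Mv² + ½Iω² = ½(1+k)Mv² = (7/10)Mv².
Conserving energy between top and bottom: (7/10)Mv² = (7/10)Mv₀² + Mgh, hence v² = v₀² + 2gh/(1+k).
v = √(1.51² + 2×9.8×1.58/1.4) = √24.4 ≈ 4.94 m/s.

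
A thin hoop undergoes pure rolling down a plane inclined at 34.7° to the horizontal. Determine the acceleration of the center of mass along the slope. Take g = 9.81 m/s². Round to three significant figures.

Here I = MR², so the shape factor k = I/(MR²) = 1.
Newton's second law down the slope: Mg sinθ − f = Ma. The torque equation fR = Iα (with α = a/R) gives f = kMa.
Eliminating f: Mg sinθ = (1+k)Ma, so a = g sinθ/(1+k) = 9.81 × sin34.7° / 2 ≈ 2.79 m/s².

a ≈ 2.79 m/s²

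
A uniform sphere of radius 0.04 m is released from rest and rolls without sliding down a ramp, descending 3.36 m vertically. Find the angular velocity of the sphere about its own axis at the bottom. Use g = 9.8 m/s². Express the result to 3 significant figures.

For this body I = (2/5)MR², i.e. k = I/(MR²) = 0.4.
Pure rolling means v = ωR; then KE = ½Mv² + ½I(v/R)² = ½(1+k)Mv² = (7/10)Mv².
Energy conservation Mgh = ½(1+k)Mv² gives v = √(2gh/(1+k)) = √(2 × 9.8 × 3.36 / 1.4) = 6.859 m/s.
The angular speed follows from ω = v/R = 6.859/0.04 ≈ 171 rad/s.

ω ≈ 171 rad/s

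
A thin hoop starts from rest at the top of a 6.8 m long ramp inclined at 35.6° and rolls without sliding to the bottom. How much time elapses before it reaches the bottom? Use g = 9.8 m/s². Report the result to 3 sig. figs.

t ≈ 2.18 s

With I = MR², the ratio k = I/(MR²) is 1.
Translational: Mg sinθ − f = Ma. Rotational about the CM: fR = Iα = kMRa, so f = kMa.
Hence a = g sinθ/(1+k) = 9.8×sin35.6°/2 = 2.852 m/s².
With constant a from rest, t = √(2L/a) = √(2·6.8/2.852) ≈ 2.18 s.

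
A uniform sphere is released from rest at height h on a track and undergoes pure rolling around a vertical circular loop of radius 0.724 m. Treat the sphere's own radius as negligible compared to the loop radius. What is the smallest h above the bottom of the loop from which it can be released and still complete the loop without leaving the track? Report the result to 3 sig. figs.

Here I = (2/5)MR², so the shape factor k = I/(MR²) = 0.4.
At the top of the loop, the minimum-contact condition is Mg = Mv_top²/r, so v_top² = gr.
With ω = v/R, the kinetic energy at speed v is ½(1+k)Mv² = (7/10)Mv².
Energy conservation from release (height h) to the top (height 2r): Mgh = Mg(2r) + (7/10)M·gr.
Thus h_min = 2r + (1+k)r/2 = r(2 + 1.4/2) = 0.724 × 2.7 ≈ 1.95 m.

h_min ≈ 1.95 m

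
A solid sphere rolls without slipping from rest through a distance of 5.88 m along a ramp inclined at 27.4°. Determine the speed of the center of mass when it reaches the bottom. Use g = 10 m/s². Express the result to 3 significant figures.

Here I = (2/5)MR², so the shape factor k = I/(MR²) = 0.4.
Pure rolling means v = ωR; then KE = ½Mv² + ½I(v/R)² = ½(1+k)Mv² = (7/10)Mv².
The vertical drop is h = L sinθ = 5.88 × sin27.4° = 2.706 m.
Setting Mgh = (7/10)Mv² gives v = √(2gh/(1+k)) = √(2·10·2.706/1.4) ≈ 6.22 m/s.

v ≈ 6.22 m/s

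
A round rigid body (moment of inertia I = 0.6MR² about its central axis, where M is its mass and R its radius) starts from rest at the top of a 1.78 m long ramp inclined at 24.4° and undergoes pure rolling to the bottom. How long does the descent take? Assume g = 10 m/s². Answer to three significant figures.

t ≈ 1.17 s

The moment of inertia is 0.6MR², giving k ≡ I/(MR²) = 0.6.
Newton's second law down the slope: Mg sinθ − f = Ma. The torque equation fR = Iα (with α = a/R) gives f = kMa.
Hence a = g sinθ/(1+k) = 10×sin24.4°/1.6 = 2.582 m/s².
With constant a from rest, t = √(2L/a) = √(2·1.78/2.582) ≈ 1.17 s.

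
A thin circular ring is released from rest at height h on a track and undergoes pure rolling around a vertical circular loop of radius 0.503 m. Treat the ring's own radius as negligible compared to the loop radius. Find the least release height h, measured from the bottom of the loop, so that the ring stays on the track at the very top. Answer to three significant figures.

For this body I = MR², i.e. k = I/(MR²) = 1.
At the top of the loop, the minimum-contact condition is Mg = Mv_top²/r, so v_top² = gr.
With ω = v/R, the kinetic energy at speed v is ½(1+k)Mv² = Mv².
Energy conservation from release (height h) to the top (height 2r): Mgh = Mg(2r) + M·gr.
Thus h_min = 2r + (1+k)r/2 = r(2 + 2/2) = 0.503 × 3 ≈ 1.51 m.

h_min ≈ 1.51 m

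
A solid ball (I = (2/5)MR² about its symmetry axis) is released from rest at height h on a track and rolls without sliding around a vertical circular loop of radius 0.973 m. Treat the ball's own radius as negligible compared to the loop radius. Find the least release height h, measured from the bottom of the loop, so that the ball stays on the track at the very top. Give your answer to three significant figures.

With I = (2/5)MR², the ratio k = I/(MR²) is 0.4.
At the top, contact is just lost when gravity alone supplies the centripetal force: Mg = Mv_top²/r, i.e. v_top² = gr.
With ω = v/R, the kinetic energy at speed v is ½(1+k)Mv² = (7/10)Mv².
Energy conservation from release (height h) to the top (height 2r): Mgh = Mg(2r) + (7/10)M·gr.
Thus h_min = 2r + (1+k)r/2 = r(2 + 1.4/2) = 0.973 × 2.7 ≈ 2.63 m.

h_min ≈ 2.63 m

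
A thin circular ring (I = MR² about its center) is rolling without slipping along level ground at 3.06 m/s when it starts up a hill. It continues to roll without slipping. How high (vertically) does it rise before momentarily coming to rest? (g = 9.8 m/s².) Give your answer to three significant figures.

With I = MR², the ratio k = I/(MR²) is 1.
Rolling without slipping gives ω = v/R, so the total kinetic energy is ½Mv² + ½Iω² = ½(1+k)Mv² = Mv².
All of this converts to potential energy at the highest point: Mv₀² = Mgh.
Thus h = (1+k)v₀²/(2g) = 2 × 3.06² / (2 × 9.8) ≈ 0.955 m.

h ≈ 0.955 m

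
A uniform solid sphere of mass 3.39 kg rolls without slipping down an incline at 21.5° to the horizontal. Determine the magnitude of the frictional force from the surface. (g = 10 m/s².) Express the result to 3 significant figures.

f ≈ 3.55 N

With I = (2/5)MR², the ratio k = I/(MR²) is 0.4.
Along the incline Mg sinθ − f = Ma, and torque about the center fR = Iα = kMR²(a/R) gives f = kMa.
Combining, a = g sinθ/(1+k) and f = kMa = kMg sinθ/(1+k).
f = 0.4 × 3.39 × 10 × sin21.5° / 1.4 ≈ 3.55 N.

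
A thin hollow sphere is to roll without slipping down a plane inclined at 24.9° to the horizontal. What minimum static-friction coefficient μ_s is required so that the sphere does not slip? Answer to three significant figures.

For this body I = (2/3)MR², i.e. k = I/(MR²) = 2/3.
Translational: Mg sinθ − f = Ma. Rotational about the CM: fR = Iα = kMRa, so f = kMa.
These give a = g sinθ/(1+k) and the required friction f = kMg sinθ/(1+k).
The normal force is N = Mg cosθ, so μ_min = f/N = k tanθ/(1+k).
μ_min = (2/3) × tan24.9° / 1.667 ≈ 0.186.

μ_min ≈ 0.186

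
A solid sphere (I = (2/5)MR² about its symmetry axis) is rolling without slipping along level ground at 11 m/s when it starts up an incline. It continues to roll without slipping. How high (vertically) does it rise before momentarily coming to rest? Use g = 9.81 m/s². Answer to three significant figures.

Here I = (2/5)MR², so the shape factor k = I/(MR²) = 0.4.
Pure rolling means v = ωR; then KE = ½Mv² + ½I(v/R)² = ½(1+k)Mv² = (7/10)Mv².
At the top the kinetic energy is zero, so (7/10)Mv₀² = Mgh.
Thus h = (1+k)v₀²/(2g) = 1.4 × 11² / (2 × 9.81) ≈ 8.63 m.

h ≈ 8.63 m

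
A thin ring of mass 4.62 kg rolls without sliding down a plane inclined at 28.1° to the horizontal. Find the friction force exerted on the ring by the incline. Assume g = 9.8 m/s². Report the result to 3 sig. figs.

f ≈ 10.7 N

With I = MR², the ratio k = I/(MR²) is 1.
Along the incline Mg sinθ − f = Ma, and torque about the center fR = Iα = kMR²(a/R) gives f = kMa.
Combining, a = g sinθ/(1+k) and f = kMa = kMg sinθ/(1+k).
f = 1 × 4.62 × 9.8 × sin28.1° / 2 ≈ 10.7 N.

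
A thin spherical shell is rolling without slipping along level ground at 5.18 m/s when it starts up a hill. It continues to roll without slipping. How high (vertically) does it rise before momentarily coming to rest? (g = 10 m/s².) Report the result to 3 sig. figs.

h ≈ 2.24 m

The moment of inertia is (2/3)MR², giving k ≡ I/(MR²) = 2/3.
The rolling condition ω = v/R makes the rotational term ½I(v/R)² = ½kMv², so KE_total = ½(1+k)Mv² = (5/6)Mv².
All of this converts to potential energy at the highest point: (5/6)Mv₀² = Mgh.
Thus h = (1+k)v₀²/(2g) = 1.667 × 5.18² / (2 × 10) ≈ 2.24 m.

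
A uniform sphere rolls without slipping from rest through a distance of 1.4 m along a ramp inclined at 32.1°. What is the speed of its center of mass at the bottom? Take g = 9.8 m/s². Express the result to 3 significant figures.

The moment of inertia is (2/5)MR², giving k ≡ I/(MR²) = 0.4.
Pure rolling means v = ωR; then KE = ½Mv² + ½I(v/R)² = ½(1+k)Mv² = (7/10)Mv².
The vertical drop is h = L sinθ = 1.4 × sin32.1° = 0.744 m.
Energy conservation: Mgh = (7/10)Mv², so v = √(2gh/(1+k)) = √(2 × 9.8 × 0.744 / 1.4) ≈ 3.23 m/s.

v ≈ 3.23 m/s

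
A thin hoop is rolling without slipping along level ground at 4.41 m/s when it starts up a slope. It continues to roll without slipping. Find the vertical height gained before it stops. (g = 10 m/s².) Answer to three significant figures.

Here I = MR², so the shape factor k = I/(MR²) = 1.
Since it rolls without slipping, ω = v/R and KE = ½Mv² + ½Iω² = ½(1+k)Mv² = Mv².
At the top the kinetic energy is zero, so Mv₀² = Mgh.
Thus h = (1+k)v₀²/(2g) = 2 × 4.41² / (2 × 10) ≈ 1.94 m.

h ≈ 1.94 m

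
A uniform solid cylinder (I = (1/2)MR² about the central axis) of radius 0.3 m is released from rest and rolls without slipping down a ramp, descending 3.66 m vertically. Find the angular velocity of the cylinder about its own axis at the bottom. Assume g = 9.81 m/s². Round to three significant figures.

The moment of inertia is (1/2)MR², giving k ≡ I/(MR²) = 0.5.
The rolling condition ω = v/R makes the rotational term ½I(v/R)² = ½kMv², so KE_total = ½(1+k)Mv² = (3/4)Mv².
Energy conservation Mgh = ½(1+k)Mv² gives v = √(2gh/(1+k)) = √(2 × 9.81 × 3.66 / 1.5) = 6.919 m/s.
The angular speed follows from ω = v/R = 6.919/0.3 ≈ 23.1 rad/s.

ω ≈ 23.1 rad/s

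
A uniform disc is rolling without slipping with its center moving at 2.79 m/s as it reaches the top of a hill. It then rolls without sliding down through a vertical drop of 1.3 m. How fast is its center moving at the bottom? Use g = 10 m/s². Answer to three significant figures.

v ≈ 5.01 m/s

The moment of inertia is (1/2)MR², giving k ≡ I/(MR²) = 0.5.
The rolling condition ω = v/R makes the rotational term ½I(v/R)² = ½kMv², so KE_total = ½(1+k)Mv² = (3/4)Mv².
Conserving energy between top and bottom: (3/4)Mv² = (3/4)Mv₀² + Mgh, hence v² = v₀² + 2gh/(1+k).
v = √(2.79² + 2×10×1.3/1.5) = √25.12 ≈ 5.01 m/s.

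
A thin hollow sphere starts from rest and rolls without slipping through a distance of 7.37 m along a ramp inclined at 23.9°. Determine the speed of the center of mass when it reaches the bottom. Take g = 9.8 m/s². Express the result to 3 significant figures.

v ≈ 5.93 m/s

Here I = (2/3)MR², so the shape factor k = I/(MR²) = 2/3.
Since it rolls without slipping, ω = v/R and KE = ½Mv² + ½Iω² = ½(1+k)Mv² = (5/6)Mv².
The vertical drop is h = L sinθ = 7.37 × sin23.9° = 2.986 m.
Energy conservation: Mgh = (5/6)Mv², so v = √(2gh/(1+k)) = √(2 × 9.8 × 2.986 / 1.667) ≈ 5.93 m/s.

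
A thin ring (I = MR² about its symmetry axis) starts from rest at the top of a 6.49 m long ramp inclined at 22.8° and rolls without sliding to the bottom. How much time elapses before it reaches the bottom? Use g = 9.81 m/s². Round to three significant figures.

t ≈ 2.61 s

Here I = MR², so the shape factor k = I/(MR²) = 1.
Translational: Mg sinθ − f = Ma. Rotational about the CM: fR = Iα = kMRa, so f = kMa.
Hence a = g sinθ/(1+k) = 9.81×sin22.8°/2 = 1.901 m/s².
With constant a from rest, t = √(2L/a) = √(2·6.49/1.901) ≈ 2.61 s.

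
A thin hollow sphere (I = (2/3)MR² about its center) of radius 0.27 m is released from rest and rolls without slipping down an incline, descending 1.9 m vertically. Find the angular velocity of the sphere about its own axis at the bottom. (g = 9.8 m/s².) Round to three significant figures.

The moment of inertia is (2/3)MR², giving k ≡ I/(MR²) = 2/3.
Rolling without slipping gives ω = v/R, so the total kinetic energy is ½Mv² + ½Iω² = ½(1+k)Mv² = (5/6)Mv².
Energy conservation Mgh = ½(1+k)Mv² gives v = √(2gh/(1+k)) = √(2 × 9.8 × 1.9 / 1.667) = 4.727 m/s.
The angular speed follows from ω = v/R = 4.727/0.27 ≈ 17.5 rad/s.

ω ≈ 17.5 rad/s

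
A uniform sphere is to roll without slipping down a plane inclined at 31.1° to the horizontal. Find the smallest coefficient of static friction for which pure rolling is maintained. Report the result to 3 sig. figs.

Here I = (2/5)MR², so the shape factor k = I/(MR²) = 0.4.
Along the incline Mg sinθ − f = Ma, and torque about the center fR = Iα = kMR²(a/R) gives f = kMa.
These give a = g sinθ/(1+k) and the required friction f = kMg sinθ/(1+k).
The normal force is N = Mg cosθ, so μ_min = f/N = k tanθ/(1+k).
μ_min = 0.4 × tan31.1° / 1.4 ≈ 0.172.

μ_min ≈ 0.172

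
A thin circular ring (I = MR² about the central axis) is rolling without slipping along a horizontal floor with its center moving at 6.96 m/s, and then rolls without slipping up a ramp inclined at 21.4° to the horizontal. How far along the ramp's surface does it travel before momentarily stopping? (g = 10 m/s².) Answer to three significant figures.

d ≈ 13.3 m

For this body I = MR², i.e. k = I/(MR²) = 1.
Pure rolling means v = ωR; then KE = ½Mv² + ½I(v/R)² = ½(1+k)Mv² = Mv².
Setting this equal to Mgh gives the vertical rise h = (1+k)v₀²/(2g) = 2×6.96²/(2×10) = 4.844 m.
The distance along the slope is d = h/sinθ = 4.844/sin21.4° ≈ 13.3 m.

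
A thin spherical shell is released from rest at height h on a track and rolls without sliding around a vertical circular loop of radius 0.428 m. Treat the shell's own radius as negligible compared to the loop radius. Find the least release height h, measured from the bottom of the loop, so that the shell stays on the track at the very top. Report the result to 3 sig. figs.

For this body I = (2/3)MR², i.e. k = I/(MR²) = 2/3.
At the top, contact is just lost when gravity alone supplies the centripetal force: Mg = Mv_top²/r, i.e. v_top² = gr.
With ω = v/R, the kinetic energy at speed v is ½(1+k)Mv² = (5/6)Mv².
Energy conservation from release (height h) to the top (height 2r): Mgh = Mg(2r) + (5/6)M·gr.
Thus h_min = 2r + (1+k)r/2 = r(2 + 1.667/2) = 0.428 × 2.833 ≈ 1.21 m.

h_min ≈ 1.21 m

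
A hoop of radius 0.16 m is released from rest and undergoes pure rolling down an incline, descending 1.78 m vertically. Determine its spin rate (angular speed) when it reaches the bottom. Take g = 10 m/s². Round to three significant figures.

Here I = MR², so the shape factor k = I/(MR²) = 1.
Rolling without slipping gives ω = v/R, so the total kinetic energy is ½Mv² + ½Iω² = ½(1+k)Mv² = Mv².
Energy conservation Mgh = ½(1+k)Mv² gives v = √(2gh/(1+k)) = √(2 × 10 × 1.78 / 2) = 4.219 m/s.
The angular speed follows from ω = v/R = 4.219/0.16 ≈ 26.4 rad/s.

ω ≈ 26.4 rad/s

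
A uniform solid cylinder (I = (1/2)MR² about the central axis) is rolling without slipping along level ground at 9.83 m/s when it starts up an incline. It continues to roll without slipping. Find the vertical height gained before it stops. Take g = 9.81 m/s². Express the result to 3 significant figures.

h ≈ 7.39 m

Here I = (1/2)MR², so the shape factor k = I/(MR²) = 0.5.
Since it rolls without slipping, ω = v/R and KE = ½Mv² + ½Iω² = ½(1+k)Mv² = (3/4)Mv².
At the top the kinetic energy is zero, so (3/4)Mv₀² = Mgh.
Thus h = (1+k)v₀²/(2g) = 1.5 × 9.83² / (2 × 9.81) ≈ 7.39 m.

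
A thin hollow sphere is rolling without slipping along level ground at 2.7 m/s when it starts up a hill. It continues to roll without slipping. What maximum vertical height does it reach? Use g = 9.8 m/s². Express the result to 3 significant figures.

With I = (2/3)MR², the ratio k = I/(MR²) is 2/3.
The rolling condition ω = v/R makes the rotational term ½I(v/R)² = ½kMv², so KE_total = ½(1+k)Mv² = (5/6)Mv².
At the top the kinetic energy is zero, so (5/6)Mv₀² = Mgh.
Thus h = (1+k)v₀²/(2g) = 1.667 × 2.7² / (2 × 9.8) ≈ 0.620 m.

h ≈ 0.620 m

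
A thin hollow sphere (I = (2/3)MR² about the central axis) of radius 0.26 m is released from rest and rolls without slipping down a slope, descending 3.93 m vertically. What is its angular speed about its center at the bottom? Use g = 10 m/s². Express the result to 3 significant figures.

The moment of inertia is (2/3)MR², giving k ≡ I/(MR²) = 2/3.
Since it rolls without slipping, ω = v/R and KE = ½Mv² + ½Iω² = ½(1+k)Mv² = (5/6)Mv².
Energy conservation Mgh = ½(1+k)Mv² gives v = √(2gh/(1+k)) = √(2 × 10 × 3.93 / 1.667) = 6.867 m/s.
The angular speed follows from ω = v/R = 6.867/0.26 ≈ 26.4 rad/s.

ω ≈ 26.4 rad/s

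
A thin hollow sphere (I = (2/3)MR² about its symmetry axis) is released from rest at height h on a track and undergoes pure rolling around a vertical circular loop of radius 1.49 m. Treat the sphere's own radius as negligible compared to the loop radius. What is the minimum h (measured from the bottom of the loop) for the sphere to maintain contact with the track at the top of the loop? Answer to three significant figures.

h_min ≈ 4.22 m

Here I = (2/3)MR², so the shape factor k = I/(MR²) = 2/3.
At the top of the loop, the minimum-contact condition is Mg = Mv_top²/r, so v_top² = gr.
With ω = v/R, the kinetic energy at speed v is ½(1+k)Mv² = (5/6)Mv².
Energy conservation from release (height h) to the top (height 2r): Mgh = Mg(2r) + (5/6)M·gr.
Thus h_min = 2r + (1+k)r/2 = r(2 + 1.667/2) = 1.49 × 2.833 ≈ 4.22 m.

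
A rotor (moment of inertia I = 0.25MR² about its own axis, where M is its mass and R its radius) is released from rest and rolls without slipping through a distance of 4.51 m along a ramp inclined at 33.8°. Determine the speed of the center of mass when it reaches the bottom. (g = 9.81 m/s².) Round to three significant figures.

With I = 0.25MR², the ratio k = I/(MR²) is 0.25.
Since it rolls without slipping, ω = v/R and KE = ½Mv² + ½Iω² = ½(1+k)Mv² = (5/8)Mv².
The vertical drop is h = L sinθ = 4.51 × sin33.8° = 2.509 m.
Energy conservation: Mgh = (5/8)Mv², so v = √(2gh/(1+k)) = √(2 × 9.81 × 2.509 / 1.25) ≈ 6.28 m/s.

v ≈ 6.28 m/s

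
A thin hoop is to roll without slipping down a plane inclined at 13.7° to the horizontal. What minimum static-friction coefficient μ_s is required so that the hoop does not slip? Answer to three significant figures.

With I = MR², the ratio k = I/(MR²) is 1.
Translational: Mg sinθ − f = Ma. Rotational about the CM: fR = Iα = kMRa, so f = kMa.
These give a = g sinθ/(1+k) and the required friction f = kMg sinθ/(1+k).
With N = Mg cosθ, the no-slip condition f ≤ μN gives μ_min = f/N = k tanθ/(1+k).
μ_min = 1 × tan13.7° / 2 ≈ 0.122.

μ_min ≈ 0.122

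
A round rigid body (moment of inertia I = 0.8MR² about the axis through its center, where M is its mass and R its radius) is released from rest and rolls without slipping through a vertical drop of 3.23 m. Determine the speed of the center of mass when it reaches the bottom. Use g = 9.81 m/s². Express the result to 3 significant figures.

Here I = 0.8MR², so the shape factor k = I/(MR²) = 0.8.
Since it rolls without slipping, ω = v/R and KE = ½Mv² + ½Iω² = ½(1+k)Mv² = (9/10)Mv².
Energy conservation: Mgh = (9/10)Mv², so v = √(2gh/(1+k)) = √(2 × 9.81 × 3.23 / 1.8) ≈ 5.93 m/s.

v ≈ 5.93 m/s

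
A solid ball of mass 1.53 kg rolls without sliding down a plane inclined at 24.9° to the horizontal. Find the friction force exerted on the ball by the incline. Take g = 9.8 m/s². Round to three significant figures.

f ≈ 1.80 N

Here I = (2/5)MR², so the shape factor k = I/(MR²) = 0.4.
Translational: Mg sinθ − f = Ma. Rotational about the CM: fR = Iα = kMRa, so f = kMa.
Combining, a = g sinθ/(1+k) and f = kMa = kMg sinθ/(1+k).
f = 0.4 × 1.53 × 9.8 × sin24.9° / 1.4 ≈ 1.80 N.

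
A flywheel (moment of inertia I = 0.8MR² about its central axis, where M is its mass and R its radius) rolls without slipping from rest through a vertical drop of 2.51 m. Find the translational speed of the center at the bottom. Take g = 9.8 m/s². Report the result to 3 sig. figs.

v ≈ 5.23 m/s

For this body I = 0.8MR², i.e. k = I/(MR²) = 0.8.
The rolling condition ω = v/R makes the rotational term ½I(v/R)² = ½kMv², so KE_total = ½(1+k)Mv² = (9/10)Mv².
Energy conservation: Mgh = (9/10)Mv², so v = √(2gh/(1+k)) = √(2 × 9.8 × 2.51 / 1.8) ≈ 5.23 m/s.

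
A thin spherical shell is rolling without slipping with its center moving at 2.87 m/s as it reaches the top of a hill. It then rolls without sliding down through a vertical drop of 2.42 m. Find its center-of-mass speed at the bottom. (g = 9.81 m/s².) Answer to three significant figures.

v ≈ 6.06 m/s

For this body I = (2/3)MR², i.e. k = I/(MR²) = 2/3.
Since it rolls without slipping, ω = v/R and KE = ½Mv² + ½Iω² = ½(1+k)Mv² = (5/6)Mv².
Energy conservation: (5/6)Mv₀² + Mgh = (5/6)Mv², so v² = v₀² + 2gh/(1+k).
v = √(2.87² + 2×9.81×2.42/1.667) = √36.73 ≈ 6.06 m/s.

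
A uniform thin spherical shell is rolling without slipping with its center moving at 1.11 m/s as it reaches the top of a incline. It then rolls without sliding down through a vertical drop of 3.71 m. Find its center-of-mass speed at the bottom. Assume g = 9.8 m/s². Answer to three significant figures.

v ≈ 6.70 m/s

With I = (2/3)MR², the ratio k = I/(MR²) is 2/3.
Rolling without slipping gives ω = v/R, so the total kinetic energy is ½Mv² + ½Iω² = ½(1+k)Mv² = (5/6)Mv².
Conserving energy between top and bottom: (5/6)Mv² = (5/6)Mv₀² + Mgh, hence v² = v₀² + 2gh/(1+k).
v = √(1.11² + 2×9.8×3.71/1.667) = √44.86 ≈ 6.70 m/s.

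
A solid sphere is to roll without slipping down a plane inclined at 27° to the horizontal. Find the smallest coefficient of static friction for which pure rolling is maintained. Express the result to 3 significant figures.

The moment of inertia is (2/5)MR², giving k ≡ I/(MR²) = 0.4.
Newton's second law down the slope: Mg sinθ − f = Ma. The torque equation fR = Iα (with α = a/R) gives f = kMa.
These give a = g sinθ/(1+k) and the required friction f = kMg sinθ/(1+k).
The normal force is N = Mg cosθ, so μ_min = f/N = k tanθ/(1+k).
μ_min = 0.4 × tan27° / 1.4 ≈ 0.146.

μ_min ≈ 0.146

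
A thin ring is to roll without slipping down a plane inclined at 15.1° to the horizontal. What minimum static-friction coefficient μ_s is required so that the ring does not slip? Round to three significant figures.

μ_min ≈ 0.135

With I = MR², the ratio k = I/(MR²) is 1.
Translational: Mg sinθ − f = Ma. Rotational about the CM: fR = Iα = kMRa, so f = kMa.
These give a = g sinθ/(1+k) and the required friction f = kMg sinθ/(1+k).
The normal force is N = Mg cosθ, so μ_min = f/N = k tanθ/(1+k).
μ_min = 1 × tan15.1° / 2 ≈ 0.135.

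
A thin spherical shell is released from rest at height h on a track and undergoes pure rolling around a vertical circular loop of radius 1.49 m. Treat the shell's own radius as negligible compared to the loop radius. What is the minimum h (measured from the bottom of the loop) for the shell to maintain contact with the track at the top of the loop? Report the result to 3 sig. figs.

The moment of inertia is (2/3)MR², giving k ≡ I/(MR²) = 2/3.
At the top of the loop, the minimum-contact condition is Mg = Mv_top²/r, so v_top² = gr.
With ω = v/R, the kinetic energy at speed v is ½(1+k)Mv² = (5/6)Mv².
Energy conservation from release (height h) to the top (height 2r): Mgh = Mg(2r) + (5/6)M·gr.
Thus h_min = 2r + (1+k)r/2 = r(2 + 1.667/2) = 1.49 × 2.833 ≈ 4.22 m.

h_min ≈ 4.22 m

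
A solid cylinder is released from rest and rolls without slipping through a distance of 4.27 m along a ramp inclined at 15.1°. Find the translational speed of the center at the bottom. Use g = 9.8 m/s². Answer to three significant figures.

v ≈ 3.81 m/s

Here I = (1/2)MR², so the shape factor k = I/(MR²) = 0.5.
Rolling without slipping gives ω = v/R, so the total kinetic energy is ½Mv² + ½Iω² = ½(1+k)Mv² = (3/4)Mv².
The vertical drop is h = L sinθ = 4.27 × sin15.1° = 1.112 m.
Energy conservation: Mgh = (3/4)Mv², so v = √(2gh/(1+k)) = √(2 × 9.8 × 1.112 / 1.5) ≈ 3.81 m/s.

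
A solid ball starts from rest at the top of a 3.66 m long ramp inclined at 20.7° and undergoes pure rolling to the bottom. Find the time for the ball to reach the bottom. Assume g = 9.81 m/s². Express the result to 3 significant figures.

Here I = (2/5)MR², so the shape factor k = I/(MR²) = 0.4.
Newton's second law down the slope: Mg sinθ − f = Ma. The torque equation fR = Iα (with α = a/R) gives f = kMa.
Hence a = g sinθ/(1+k) = 9.81×sin20.7°/1.4 = 2.477 m/s².
Starting from rest, L = ½at², so t = √(2L/a) = √(2×3.66/2.477) ≈ 1.72 s.

t ≈ 1.72 s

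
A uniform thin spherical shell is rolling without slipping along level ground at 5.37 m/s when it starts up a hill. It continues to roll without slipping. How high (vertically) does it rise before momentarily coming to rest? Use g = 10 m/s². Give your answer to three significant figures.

h ≈ 2.40 m

For this body I = (2/3)MR², i.e. k = I/(MR²) = 2/3.
Rolling without slipping gives ω = v/R, so the total kinetic energy is ½Mv² + ½Iω² = ½(1+k)Mv² = (5/6)Mv².
At the top the kinetic energy is zero, so (5/6)Mv₀² = Mgh.
Thus h = (1+k)v₀²/(2g) = 1.667 × 5.37² / (2 × 10) ≈ 2.40 m.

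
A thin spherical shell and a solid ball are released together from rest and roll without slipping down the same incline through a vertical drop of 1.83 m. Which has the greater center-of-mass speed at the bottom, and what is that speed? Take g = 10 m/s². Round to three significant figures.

For rolling without slipping, Mgh = ½(1+k)Mv² where k = I/(MR²), so v = √(2gh/(1+k)).
Thin spherical shell: k = 2/3, giving v = √(2×10×1.83/1.667) = 4.686 m/s.
Solid ball: k = 0.4, giving v = √(2×10×1.83/1.4) = 5.113 m/s.
The smaller k wins: the solid ball, at ≈ 5.11 m/s.

the solid ball, at v ≈ 5.11 m/s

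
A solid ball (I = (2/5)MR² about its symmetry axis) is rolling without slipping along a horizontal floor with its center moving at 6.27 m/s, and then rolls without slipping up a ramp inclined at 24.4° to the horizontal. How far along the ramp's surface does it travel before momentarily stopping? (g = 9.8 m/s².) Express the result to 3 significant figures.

d ≈ 6.80 m

With I = (2/5)MR², the ratio k = I/(MR²) is 0.4.
Since it rolls without slipping, ω = v/R and KE = ½Mv² + ½Iω² = ½(1+k)Mv² = (7/10)Mv².
Setting this equal to Mgh gives the vertical rise h = (1+k)v₀²/(2g) = 1.4×6.27²/(2×9.8) = 2.808 m.
The distance along the slope is d = h/sinθ = 2.808/sin24.4° ≈ 6.80 m.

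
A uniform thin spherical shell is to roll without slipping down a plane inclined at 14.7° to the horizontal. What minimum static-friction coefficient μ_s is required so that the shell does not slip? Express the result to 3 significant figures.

With I = (2/3)MR², the ratio k = I/(MR²) is 2/3.
Newton's second law down the slope: Mg sinθ − f = Ma. The torque equation fR = Iα (with α = a/R) gives f = kMa.
These give a = g sinθ/(1+k) and the required friction f = kMg sinθ/(1+k).
The normal force is N = Mg cosθ, so μ_min = f/N = k tanθ/(1+k).
μ_min = (2/3) × tan14.7° / 1.667 ≈ 0.105.

μ_min ≈ 0.105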